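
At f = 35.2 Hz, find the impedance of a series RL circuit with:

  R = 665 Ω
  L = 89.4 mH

Step 1 — Angular frequency: ω = 2π·f = 2π·35.2 = 221.2 rad/s.
Step 2 — Component impedances:
  R: Z = R = 665 Ω
  L: Z = jωL = j·221.2·0.0894 = 0 + j19.77 Ω
Step 3 — Series combination: Z_total = R + L = 665 + j19.77 Ω = 665.3∠1.7° Ω.

Z = 665 + j19.77 Ω = 665.3∠1.7° Ω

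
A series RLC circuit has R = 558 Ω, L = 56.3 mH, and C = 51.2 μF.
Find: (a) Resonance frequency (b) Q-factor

Step 1 — Resonance condition Im(Z)=0 gives ω₀ = 1/√(LC).
Step 2 — ω₀ = 1/√(0.0563·5.12e-05) = 589 rad/s.
Step 3 — f₀ = ω₀/(2π) = 93.74 Hz.
Step 4 — Series Q: Q = ω₀L/R = 589·0.0563/558 = 0.05943.

(a) f₀ = 93.74 Hz  (b) Q = 0.05943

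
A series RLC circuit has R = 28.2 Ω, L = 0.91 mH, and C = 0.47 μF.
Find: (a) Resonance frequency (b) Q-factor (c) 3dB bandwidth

Step 1 — Resonance: ω₀ = 1/√(LC) = 1/√(0.00091·4.7e-07) = 4.835e+04 rad/s.
Step 2 — f₀ = ω₀/(2π) = 7696 Hz.
Step 3 — Series Q: Q = ω₀L/R = 4.835e+04·0.00091/28.2 = 1.56.
Step 4 — Bandwidth: Δω = ω₀/Q = 3.099e+04 rad/s; BW = Δω/(2π) = 4932 Hz.

(a) f₀ = 7696 Hz  (b) Q = 1.56  (c) BW = 4932 Hz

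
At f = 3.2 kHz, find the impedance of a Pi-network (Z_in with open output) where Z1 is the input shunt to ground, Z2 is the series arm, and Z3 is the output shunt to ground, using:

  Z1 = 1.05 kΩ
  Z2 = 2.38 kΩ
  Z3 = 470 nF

Step 1 — Angular frequency: ω = 2π·f = 2π·3200 = 2.011e+04 rad/s.
Step 2 — Component impedances:
  Z1: Z = R = 1050 Ω
  Z2: Z = R = 2380 Ω
  Z3: Z = 1/(jωC) = -j/(ω·C) = 0 - j105.8 Ω
Step 3 — With open output, the series arm Z2 and the output shunt Z3 appear in series to ground: Z2 + Z3 = 2380 - j105.8 Ω.
Step 4 — Parallel with input shunt Z1: Z_in = Z1 || (Z2 + Z3) = 728.9 - j9.907 Ω = 728.9∠-0.8° Ω.

Z = 728.9 - j9.907 Ω = 728.9∠-0.8° Ω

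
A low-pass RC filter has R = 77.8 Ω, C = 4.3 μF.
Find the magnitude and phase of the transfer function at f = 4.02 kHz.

Step 1 — Angular frequency: ω = 2π·4020 = 2.526e+04 rad/s.
Step 2 — Transfer function: H(jω) = 1/(1 + jωRC).
Step 3 — Denominator: 1 + jωRC = 1 + j·2.526e+04·77.8·4.3e-06 = 1 + j8.45.
Step 4 — H = 0.01381 - j0.1167.
Step 5 — Magnitude: |H| = 0.1175 (-18.6 dB); phase: φ = -83.3°.

|H| = 0.1175 (-18.6 dB), φ = -83.3°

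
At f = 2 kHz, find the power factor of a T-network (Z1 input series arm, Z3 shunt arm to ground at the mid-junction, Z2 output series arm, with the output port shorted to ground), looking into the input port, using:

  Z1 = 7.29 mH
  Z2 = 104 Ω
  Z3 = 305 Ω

Step 1 — Angular frequency: ω = 2π·f = 2π·2000 = 1.257e+04 rad/s.
Step 2 — Component impedances:
  Z1: Z = jωL = j·1.257e+04·0.00729 = 0 + j91.61 Ω
  Z2: Z = R = 104 Ω
  Z3: Z = R = 305 Ω
Step 3 — With the output port shorted to ground, the output series arm Z2 runs from the junction to ground; the shunt arm Z3 also runs from the junction to ground. They appear in parallel: Z3 || Z2 = 77.56 Ω.
Step 4 — Series with input arm Z1: Z_in = Z1 + (Z3 || Z2) = 77.56 + j91.61 Ω = 120∠49.7° Ω.
Step 5 — Power factor: PF = cos(φ) = Re(Z)/|Z| = 77.555/120.03 = 0.6461.
Step 6 — Type: Im(Z) = 91.61 ⇒ lagging (phase φ = 49.7°).

PF = 0.6461 (lagging, φ = 49.7°)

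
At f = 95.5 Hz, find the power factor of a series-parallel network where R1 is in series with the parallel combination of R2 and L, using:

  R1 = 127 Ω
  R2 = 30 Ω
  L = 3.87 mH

Step 1 — Angular frequency: ω = 2π·f = 2π·95.5 = 600 rad/s.
Step 2 — Component impedances:
  R1: Z = R = 127 Ω
  R2: Z = R = 30 Ω
  L: Z = jωL = j·600·0.00387 = 0 + j2.322 Ω
Step 3 — Parallel branch: R2 || L = 1/(1/R2 + 1/L) = 0.1787 + j2.308 Ω.
Step 4 — Series with R1: Z_total = R1 + (R2 || L) = 127.2 + j2.308 Ω = 127.2∠1.0° Ω.
Step 5 — Power factor: PF = cos(φ) = Re(Z)/|Z| = 127.18/127.2 = 0.9998.
Step 6 — Type: Im(Z) = 2.308 ⇒ lagging (phase φ = 1.0°).

PF = 0.9998 (lagging, φ = 1.0°)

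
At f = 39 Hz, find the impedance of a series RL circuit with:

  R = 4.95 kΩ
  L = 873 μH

Step 1 — Angular frequency: ω = 2π·f = 2π·39 = 245 rad/s.
Step 2 — Component impedances:
  R: Z = R = 4950 Ω
  L: Z = jωL = j·245·0.000873 = 0 + j0.2139 Ω
Step 3 — Series combination: Z_total = R + L = 4950 + j0.2139 Ω = 4950∠0.0° Ω.

Z = 4950 + j0.2139 Ω = 4950∠0.0° Ω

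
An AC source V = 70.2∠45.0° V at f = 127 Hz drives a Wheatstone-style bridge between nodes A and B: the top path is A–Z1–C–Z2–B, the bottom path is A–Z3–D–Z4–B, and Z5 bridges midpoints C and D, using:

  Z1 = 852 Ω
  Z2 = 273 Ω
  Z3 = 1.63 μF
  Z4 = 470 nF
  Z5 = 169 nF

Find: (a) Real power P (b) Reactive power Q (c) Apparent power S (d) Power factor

Step 1 — Angular frequency: ω = 2π·f = 2π·127 = 798 rad/s.
Step 2 — Component impedances:
  Z1: Z = R = 852 Ω
  Z2: Z = R = 273 Ω
  Z3: Z = 1/(jωC) = -j/(ω·C) = 0 - j768.8 Ω
  Z4: Z = 1/(jωC) = -j/(ω·C) = 0 - j2666 Ω
  Z5: Z = 1/(jωC) = -j/(ω·C) = 0 - j7415 Ω
Step 3 — Bridge requires nodal analysis (the Z5 bridge couples midpoints C and D, so the two paths cannot be reduced to a simple series/parallel combination). Setting node B to ground and injecting 1 A at node A, the 3-node admittance system at A, C, D solves to V_A = Z_AB = 990.4 - j363.5 Ω = 1055∠-20.2° Ω.
Step 4 — Source phasor: V = 70.2∠45.0° V = 49.64 + j49.64 V.
Step 5 — Current: I = V / Z = 0.02796 + j0.06038 A = 0.06654∠65.2° A.
Step 6 — Complex power: S = V·I* = 4.385 - j1.61 VA.
Step 7 — Real power: P = Re(S) = 4.385 W.
Step 8 — Reactive power: Q = Im(S) = -1.61 VAR.
Step 9 — Apparent power: |S| = 4.671 VA.
Step 10 — Power factor: PF = P/|S| = 0.9388 (leading).

(a) P = 4.385 W  (b) Q = -1.61 VAR  (c) S = 4.671 VA  (d) PF = 0.9388 (leading)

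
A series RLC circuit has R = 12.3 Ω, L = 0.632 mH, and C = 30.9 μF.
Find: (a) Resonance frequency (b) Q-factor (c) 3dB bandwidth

Step 1 — Resonance condition Im(Z)=0 gives ω₀ = 1/√(LC).
Step 2 — ω₀ = 1/√(0.000632·3.09e-05) = 7156 rad/s.
Step 3 — f₀ = ω₀/(2π) = 1139 Hz.
Step 4 — Series Q: Q = ω₀L/R = 7156·0.000632/12.3 = 0.3677.
Step 5 — 3dB bandwidth: Δω = ω₀/Q = 1.946e+04 rad/s; BW = Δω/(2π) = 3097 Hz.

(a) f₀ = 1139 Hz  (b) Q = 0.3677  (c) BW = 3097 Hz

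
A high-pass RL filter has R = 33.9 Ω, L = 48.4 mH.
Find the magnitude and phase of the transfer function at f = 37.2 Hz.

Step 1 — Angular frequency: ω = 2π·37.2 = 233.7 rad/s.
Step 2 — Transfer function: H(jω) = jωL/(R + jωL).
Step 3 — Numerator jωL = j·11.31; denominator R + jωL = 33.9 + j11.31.
Step 4 — H = 0.1002 + j0.3003.
Step 5 — Magnitude: |H| = 0.3165 (-10.0 dB); phase: φ = 71.5°.

|H| = 0.3165 (-10.0 dB), φ = 71.5°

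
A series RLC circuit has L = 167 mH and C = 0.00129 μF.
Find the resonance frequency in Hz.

Step 1 — Resonance condition Im(Z)=0 gives ω₀ = 1/√(LC).
Step 2 — ω₀ = 1/√(0.167·1.29e-09) = 6.813e+04 rad/s.
Step 3 — f₀ = ω₀/(2π) = 1.084e+04 Hz.

f₀ = 1.084e+04 Hz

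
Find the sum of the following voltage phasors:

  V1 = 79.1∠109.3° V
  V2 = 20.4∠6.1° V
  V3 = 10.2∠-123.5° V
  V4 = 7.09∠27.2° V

Step 1 — Convert each phasor to rectangular form:
  V1 = 79.1·(cos(109.3°) + j·sin(109.3°)) = -26.14 + j74.65 V
  V2 = 20.4·(cos(6.1°) + j·sin(6.1°)) = 20.28 + j2.168 V
  V3 = 10.2·(cos(-123.5°) + j·sin(-123.5°)) = -5.63 - j8.506 V
  V4 = 7.09·(cos(27.2°) + j·sin(27.2°)) = 6.306 + j3.241 V
Step 2 — Sum components: V_total = -5.183 + j71.56 V.
Step 3 — Convert to polar: |V_total| = 71.75 V, ∠V_total = 94.1°.

V_total = 71.75∠94.1° V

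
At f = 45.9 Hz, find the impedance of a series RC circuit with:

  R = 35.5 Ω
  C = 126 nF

Step 1 — Angular frequency: ω = 2π·f = 2π·45.9 = 288.4 rad/s.
Step 2 — Component impedances:
  R: Z = R = 35.5 Ω
  C: Z = 1/(jωC) = -j/(ω·C) = 0 - j2.752e+04 Ω
Step 3 — Series combination: Z_total = R + C = 35.5 - j2.752e+04 Ω = 2.752e+04∠-89.9° Ω.

Z = 35.5 - j2.752e+04 Ω = 2.752e+04∠-89.9° Ω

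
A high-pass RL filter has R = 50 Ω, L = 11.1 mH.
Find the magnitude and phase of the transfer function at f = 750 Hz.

Step 1 — Angular frequency: ω = 2π·750 = 4712 rad/s.
Step 2 — Transfer function: H(jω) = jωL/(R + jωL).
Step 3 — Numerator jωL = j·52.31; denominator R + jωL = 50 + j52.31.
Step 4 — H = 0.5225 + j0.4995.
Step 5 — Magnitude: |H| = 0.7229 (-2.8 dB); phase: φ = 43.7°.

|H| = 0.7229 (-2.8 dB), φ = 43.7°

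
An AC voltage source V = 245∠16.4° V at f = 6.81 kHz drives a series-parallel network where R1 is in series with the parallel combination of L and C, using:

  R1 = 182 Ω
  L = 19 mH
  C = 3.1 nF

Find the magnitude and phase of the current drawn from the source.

Step 1 — Angular frequency: ω = 2π·f = 2π·6810 = 4.279e+04 rad/s.
Step 2 — Component impedances:
  R1: Z = R = 182 Ω
  L: Z = jωL = j·4.279e+04·0.019 = 0 + j813 Ω
  C: Z = 1/(jωC) = -j/(ω·C) = 0 - j7539 Ω
Step 3 — Parallel branch: L || C = 1/(1/L + 1/C) = 0 + j911.2 Ω.
Step 4 — Series with R1: Z_total = R1 + (L || C) = 182 + j911.2 Ω = 929.2∠78.7° Ω.
Step 5 — Source phasor: V = 245∠16.4° V = 235 + j69.17 V.
Step 6 — Ohm's law: I = V / Z_total = (235 + j69.17) / (182 + j911.2) = 0.1225 - j0.2334 A.
Step 7 — Convert to polar: |I| = 0.2637 A, ∠I = -62.3°.

I = 0.2637∠-62.3° A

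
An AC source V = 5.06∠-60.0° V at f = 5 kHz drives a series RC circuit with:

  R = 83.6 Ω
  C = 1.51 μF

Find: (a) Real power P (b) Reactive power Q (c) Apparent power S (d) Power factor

Step 1 — Angular frequency: ω = 2π·f = 2π·5000 = 3.142e+04 rad/s.
Step 2 — Component impedances:
  R: Z = R = 83.6 Ω
  C: Z = 1/(jωC) = -j/(ω·C) = 0 - j21.08 Ω
Step 3 — Series combination: Z_total = R + C = 83.6 - j21.08 Ω = 86.22∠-14.2° Ω.
Step 4 — Source phasor: V = 5.06∠-60.0° V = 2.53 - j4.382 V.
Step 5 — Current: I = V / Z = 0.04088 - j0.04211 A = 0.05869∠-45.8° A.
Step 6 — Complex power: S = V·I* = 0.288 - j0.07261 VA.
Step 7 — Real power: P = Re(S) = 0.288 W.
Step 8 — Reactive power: Q = Im(S) = -0.07261 VAR.
Step 9 — Apparent power: |S| = 0.297 VA.
Step 10 — Power factor: PF = P/|S| = 0.9696 (leading).

(a) P = 0.288 W  (b) Q = -0.07261 VAR  (c) S = 0.297 VA  (d) PF = 0.9696 (leading)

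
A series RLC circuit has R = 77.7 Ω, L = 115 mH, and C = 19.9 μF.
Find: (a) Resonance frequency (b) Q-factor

Step 1 — Resonance condition Im(Z)=0 gives ω₀ = 1/√(LC).
Step 2 — ω₀ = 1/√(0.115·1.99e-05) = 661 rad/s.
Step 3 — f₀ = ω₀/(2π) = 105.2 Hz.
Step 4 — Series Q: Q = ω₀L/R = 661·0.115/77.7 = 0.9784.

(a) f₀ = 105.2 Hz  (b) Q = 0.9784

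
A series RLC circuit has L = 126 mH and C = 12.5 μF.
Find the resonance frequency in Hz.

Step 1 — Resonance condition Im(Z)=0 gives ω₀ = 1/√(LC).
Step 2 — ω₀ = 1/√(0.126·1.25e-05) = 796.8 rad/s.
Step 3 — f₀ = ω₀/(2π) = 126.8 Hz.

f₀ = 126.8 Hz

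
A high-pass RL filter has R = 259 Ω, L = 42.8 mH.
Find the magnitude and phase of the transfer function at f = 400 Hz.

Step 1 — Angular frequency: ω = 2π·400 = 2513 rad/s.
Step 2 — Transfer function: H(jω) = jωL/(R + jωL).
Step 3 — Numerator jωL = j·107.6; denominator R + jωL = 259 + j107.6.
Step 4 — H = 0.1471 + j0.3542.
Step 5 — Magnitude: |H| = 0.3836 (-8.3 dB); phase: φ = 67.4°.

|H| = 0.3836 (-8.3 dB), φ = 67.4°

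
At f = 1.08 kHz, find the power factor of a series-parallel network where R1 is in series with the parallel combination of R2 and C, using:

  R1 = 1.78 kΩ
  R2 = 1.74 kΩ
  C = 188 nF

Step 1 — Angular frequency: ω = 2π·f = 2π·1080 = 6786 rad/s.
Step 2 — Component impedances:
  R1: Z = R = 1780 Ω
  R2: Z = R = 1740 Ω
  C: Z = 1/(jωC) = -j/(ω·C) = 0 - j783.9 Ω
Step 3 — Parallel branch: R2 || C = 1/(1/R2 + 1/C) = 293.5 - j651.6 Ω.
Step 4 — Series with R1: Z_total = R1 + (R2 || C) = 2074 - j651.6 Ω = 2174∠-17.4° Ω.
Step 5 — Power factor: PF = cos(φ) = Re(Z)/|Z| = 2074/2174 = 0.954.
Step 6 — Type: Im(Z) = -651.6 ⇒ leading (phase φ = -17.4°).

PF = 0.954 (leading, φ = -17.4°)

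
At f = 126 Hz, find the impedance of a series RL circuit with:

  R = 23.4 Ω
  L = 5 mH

Step 1 — Angular frequency: ω = 2π·f = 2π·126 = 791.7 rad/s.
Step 2 — Component impedances:
  R: Z = R = 23.4 Ω
  L: Z = jωL = j·791.7·0.005 = 0 + j3.958 Ω
Step 3 — Series combination: Z_total = R + L = 23.4 + j3.958 Ω = 23.73∠9.6° Ω.

Z = 23.4 + j3.958 Ω = 23.73∠9.6° Ω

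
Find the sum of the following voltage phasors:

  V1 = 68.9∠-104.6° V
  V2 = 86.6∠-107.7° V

Step 1 — Convert each phasor to rectangular form:
  V1 = 68.9·(cos(-104.6°) + j·sin(-104.6°)) = -17.37 - j66.68 V
  V2 = 86.6·(cos(-107.7°) + j·sin(-107.7°)) = -26.33 - j82.5 V
Step 2 — Sum components: V_total = -43.7 - j149.2 V.
Step 3 — Convert to polar: |V_total| = 155.4 V, ∠V_total = -106.3°.

V_total = 155.4∠-106.3° V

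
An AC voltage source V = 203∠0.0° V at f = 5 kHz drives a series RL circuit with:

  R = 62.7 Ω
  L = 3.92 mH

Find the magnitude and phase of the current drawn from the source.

Step 1 — Angular frequency: ω = 2π·f = 2π·5000 = 3.142e+04 rad/s.
Step 2 — Component impedances:
  R: Z = R = 62.7 Ω
  L: Z = jωL = j·3.142e+04·0.00392 = 0 + j123.2 Ω
Step 3 — Series combination: Z_total = R + L = 62.7 + j123.2 Ω = 138.2∠63.0° Ω.
Step 4 — Source phasor: V = 203∠0.0° V = 203 V.
Step 5 — Ohm's law: I = V / Z_total = (203) / (62.7 + j123.2) = 0.6665 - j1.309 A.
Step 6 — Convert to polar: |I| = 1.469 A, ∠I = -63.0°.

I = 1.469∠-63.0° A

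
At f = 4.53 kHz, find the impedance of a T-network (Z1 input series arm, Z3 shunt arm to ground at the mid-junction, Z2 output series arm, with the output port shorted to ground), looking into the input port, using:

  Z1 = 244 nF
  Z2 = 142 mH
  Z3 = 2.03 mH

Step 1 — Angular frequency: ω = 2π·f = 2π·4530 = 2.846e+04 rad/s.
Step 2 — Component impedances:
  Z1: Z = 1/(jωC) = -j/(ω·C) = 0 - j144 Ω
  Z2: Z = jωL = j·2.846e+04·0.142 = 0 + j4042 Ω
  Z3: Z = jωL = j·2.846e+04·0.00203 = 0 + j57.78 Ω
Step 3 — With the output port shorted to ground, the output series arm Z2 runs from the junction to ground; the shunt arm Z3 also runs from the junction to ground. They appear in parallel: Z3 || Z2 = 0 + j56.97 Ω.
Step 4 — Series with input arm Z1: Z_in = Z1 + (Z3 || Z2) = 0 - j87.02 Ω = 87.02∠-90.0° Ω.

Z = 0 - j87.02 Ω = 87.02∠-90.0° Ω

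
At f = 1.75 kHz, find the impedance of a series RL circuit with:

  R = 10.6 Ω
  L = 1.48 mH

Step 1 — Angular frequency: ω = 2π·f = 2π·1750 = 1.1e+04 rad/s.
Step 2 — Component impedances:
  R: Z = R = 10.6 Ω
  L: Z = jωL = j·1.1e+04·0.00148 = 0 + j16.27 Ω
Step 3 — Series combination: Z_total = R + L = 10.6 + j16.27 Ω = 19.42∠56.9° Ω.

Z = 10.6 + j16.27 Ω = 19.42∠56.9° Ω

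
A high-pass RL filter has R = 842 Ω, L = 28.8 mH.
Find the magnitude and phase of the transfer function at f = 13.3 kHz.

Step 1 — Angular frequency: ω = 2π·1.33e+04 = 8.357e+04 rad/s.
Step 2 — Transfer function: H(jω) = jωL/(R + jωL).
Step 3 — Numerator jωL = j·2407; denominator R + jωL = 842 + j2407.
Step 4 — H = 0.8909 + j0.3117.
Step 5 — Magnitude: |H| = 0.9439 (-0.5 dB); phase: φ = 19.3°.

|H| = 0.9439 (-0.5 dB), φ = 19.3°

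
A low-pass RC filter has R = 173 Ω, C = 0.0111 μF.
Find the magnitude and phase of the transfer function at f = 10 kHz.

Step 1 — Angular frequency: ω = 2π·1e+04 = 6.283e+04 rad/s.
Step 2 — Transfer function: H(jω) = 1/(1 + jωRC).
Step 3 — Denominator: 1 + jωRC = 1 + j·6.283e+04·173·1.11e-08 = 1 + j0.1207.
Step 4 — H = 0.9857 - j0.1189.
Step 5 — Magnitude: |H| = 0.9928 (-0.1 dB); phase: φ = -6.9°.

|H| = 0.9928 (-0.1 dB), φ = -6.9°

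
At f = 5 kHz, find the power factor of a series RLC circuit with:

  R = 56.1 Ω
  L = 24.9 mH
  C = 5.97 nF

Step 1 — Angular frequency: ω = 2π·f = 2π·5000 = 3.142e+04 rad/s.
Step 2 — Component impedances:
  R: Z = R = 56.1 Ω
  L: Z = jωL = j·3.142e+04·0.0249 = 0 + j782.3 Ω
  C: Z = 1/(jωC) = -j/(ω·C) = 0 - j5332 Ω
Step 3 — Series combination: Z_total = R + L + C = 56.1 - j4550 Ω = 4550∠-89.3° Ω.
Step 4 — Power factor: PF = cos(φ) = Re(Z)/|Z| = 56.1/4550 = 0.01233.
Step 5 — Type: Im(Z) = -4550 ⇒ leading (phase φ = -89.3°).

PF = 0.01233 (leading, φ = -89.3°)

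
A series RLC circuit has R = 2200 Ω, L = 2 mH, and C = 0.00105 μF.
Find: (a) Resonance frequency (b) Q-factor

Step 1 — Resonance condition Im(Z)=0 gives ω₀ = 1/√(LC).
Step 2 — ω₀ = 1/√(0.002·1.05e-09) = 6.901e+05 rad/s.
Step 3 — f₀ = ω₀/(2π) = 1.098e+05 Hz.
Step 4 — Series Q: Q = ω₀L/R = 6.901e+05·0.002/2200 = 0.6273.

(a) f₀ = 1.098e+05 Hz  (b) Q = 0.6273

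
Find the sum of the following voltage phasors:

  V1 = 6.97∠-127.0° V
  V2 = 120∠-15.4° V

Step 1 — Convert each phasor to rectangular form:
  V1 = 6.97·(cos(-127.0°) + j·sin(-127.0°)) = -4.195 - j5.566 V
  V2 = 120·(cos(-15.4°) + j·sin(-15.4°)) = 115.7 - j31.87 V
Step 2 — Sum components: V_total = 111.5 - j37.43 V.
Step 3 — Convert to polar: |V_total| = 117.6 V, ∠V_total = -18.6°.

V_total = 117.6∠-18.6° V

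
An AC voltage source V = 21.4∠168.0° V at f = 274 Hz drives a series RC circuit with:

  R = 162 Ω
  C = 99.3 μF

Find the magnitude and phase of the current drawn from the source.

Step 1 — Angular frequency: ω = 2π·f = 2π·274 = 1722 rad/s.
Step 2 — Component impedances:
  R: Z = R = 162 Ω
  C: Z = 1/(jωC) = -j/(ω·C) = 0 - j5.85 Ω
Step 3 — Series combination: Z_total = R + C = 162 - j5.85 Ω = 162.1∠-2.1° Ω.
Step 4 — Source phasor: V = 21.4∠168.0° V = -20.93 + j4.449 V.
Step 5 — Ohm's law: I = V / Z_total = (-20.93 + j4.449) / (162 - j5.85) = -0.13 + j0.02277 A.
Step 6 — Convert to polar: |I| = 0.132 A, ∠I = 170.1°.

I = 0.132∠170.1° A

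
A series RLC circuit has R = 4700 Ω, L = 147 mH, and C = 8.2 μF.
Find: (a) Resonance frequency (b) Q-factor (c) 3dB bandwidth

Step 1 — Resonance: ω₀ = 1/√(LC) = 1/√(0.147·8.2e-06) = 910.8 rad/s.
Step 2 — f₀ = ω₀/(2π) = 145 Hz.
Step 3 — Series Q: Q = ω₀L/R = 910.8·0.147/4700 = 0.02849.
Step 4 — Bandwidth: Δω = ω₀/Q = 3.197e+04 rad/s; BW = Δω/(2π) = 5089 Hz.

(a) f₀ = 145 Hz  (b) Q = 0.02849  (c) BW = 5089 Hz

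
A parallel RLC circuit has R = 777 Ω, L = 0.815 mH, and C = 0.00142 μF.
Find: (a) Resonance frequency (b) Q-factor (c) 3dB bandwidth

Step 1 — Resonance: ω₀ = 1/√(LC) = 1/√(0.000815·1.42e-09) = 9.296e+05 rad/s.
Step 2 — f₀ = ω₀/(2π) = 1.479e+05 Hz.
Step 3 — Parallel Q: Q = R/(ω₀L) = 777/(9.296e+05·0.000815) = 1.026.
Step 4 — Bandwidth: Δω = ω₀/Q = 9.063e+05 rad/s; BW = Δω/(2π) = 1.442e+05 Hz.

(a) f₀ = 1.479e+05 Hz  (b) Q = 1.026  (c) BW = 1.442e+05 Hz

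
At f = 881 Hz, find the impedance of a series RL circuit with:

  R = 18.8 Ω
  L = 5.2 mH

Step 1 — Angular frequency: ω = 2π·f = 2π·881 = 5535 rad/s.
Step 2 — Component impedances:
  R: Z = R = 18.8 Ω
  L: Z = jωL = j·5535·0.0052 = 0 + j28.78 Ω
Step 3 — Series combination: Z_total = R + L = 18.8 + j28.78 Ω = 34.38∠56.9° Ω.

Z = 18.8 + j28.78 Ω = 34.38∠56.9° Ω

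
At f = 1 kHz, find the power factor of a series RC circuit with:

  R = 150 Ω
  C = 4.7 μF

Step 1 — Angular frequency: ω = 2π·f = 2π·1000 = 6283 rad/s.
Step 2 — Component impedances:
  R: Z = R = 150 Ω
  C: Z = 1/(jωC) = -j/(ω·C) = 0 - j33.86 Ω
Step 3 — Series combination: Z_total = R + C = 150 - j33.86 Ω = 153.8∠-12.7° Ω.
Step 4 — Power factor: PF = cos(φ) = Re(Z)/|Z| = 150/153.77 = 0.9755.
Step 5 — Type: Im(Z) = -33.86 ⇒ leading (phase φ = -12.7°).

PF = 0.9755 (leading, φ = -12.7°)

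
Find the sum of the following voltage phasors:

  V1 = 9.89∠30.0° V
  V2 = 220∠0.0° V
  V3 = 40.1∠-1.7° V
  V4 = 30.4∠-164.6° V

Step 1 — Convert each phasor to rectangular form:
  V1 = 9.89·(cos(30.0°) + j·sin(30.0°)) = 8.565 + j4.945 V
  V2 = 220·(cos(0.0°) + j·sin(0.0°)) = 220 V
  V3 = 40.1·(cos(-1.7°) + j·sin(-1.7°)) = 40.08 - j1.19 V
  V4 = 30.4·(cos(-164.6°) + j·sin(-164.6°)) = -29.31 - j8.073 V
Step 2 — Sum components: V_total = 239.3 - j4.318 V.
Step 3 — Convert to polar: |V_total| = 239.4 V, ∠V_total = -1.0°.

V_total = 239.4∠-1.0° V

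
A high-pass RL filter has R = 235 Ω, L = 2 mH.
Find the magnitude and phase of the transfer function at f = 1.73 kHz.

Step 1 — Angular frequency: ω = 2π·1730 = 1.087e+04 rad/s.
Step 2 — Transfer function: H(jω) = jωL/(R + jωL).
Step 3 — Numerator jωL = j·21.74; denominator R + jωL = 235 + j21.74.
Step 4 — H = 0.008485 + j0.09172.
Step 5 — Magnitude: |H| = 0.09212 (-20.7 dB); phase: φ = 84.7°.

|H| = 0.09212 (-20.7 dB), φ = 84.7°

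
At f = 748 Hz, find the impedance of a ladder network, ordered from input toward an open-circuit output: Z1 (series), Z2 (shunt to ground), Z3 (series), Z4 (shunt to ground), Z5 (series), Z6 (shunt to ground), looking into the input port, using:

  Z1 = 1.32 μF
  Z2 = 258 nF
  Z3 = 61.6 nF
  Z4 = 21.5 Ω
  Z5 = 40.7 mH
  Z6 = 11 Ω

Step 1 — Angular frequency: ω = 2π·f = 2π·748 = 4700 rad/s.
Step 2 — Component impedances:
  Z1: Z = 1/(jωC) = -j/(ω·C) = 0 - j161.2 Ω
  Z2: Z = 1/(jωC) = -j/(ω·C) = 0 - j824.7 Ω
  Z3: Z = 1/(jωC) = -j/(ω·C) = 0 - j3454 Ω
  Z4: Z = R = 21.5 Ω
  Z5: Z = jωL = j·4700·0.0407 = 0 + j191.3 Ω
  Z6: Z = R = 11 Ω
Step 3 — Ladder network (open output): work backward from the far end, alternating series and parallel combinations. Z_in = 0.7847 - j826.9 Ω = 826.9∠-89.9° Ω.

Z = 0.7847 - j826.9 Ω = 826.9∠-89.9° Ω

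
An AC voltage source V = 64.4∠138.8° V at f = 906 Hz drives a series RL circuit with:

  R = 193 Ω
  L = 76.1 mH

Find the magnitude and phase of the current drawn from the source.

Step 1 — Angular frequency: ω = 2π·f = 2π·906 = 5693 rad/s.
Step 2 — Component impedances:
  R: Z = R = 193 Ω
  L: Z = jωL = j·5693·0.0761 = 0 + j433.2 Ω
Step 3 — Series combination: Z_total = R + L = 193 + j433.2 Ω = 474.3∠66.0° Ω.
Step 4 — Source phasor: V = 64.4∠138.8° V = -48.46 + j42.42 V.
Step 5 — Ohm's law: I = V / Z_total = (-48.46 + j42.42) / (193 + j433.2) = 0.04012 + j0.1297 A.
Step 6 — Convert to polar: |I| = 0.1358 A, ∠I = 72.8°.

I = 0.1358∠72.8° A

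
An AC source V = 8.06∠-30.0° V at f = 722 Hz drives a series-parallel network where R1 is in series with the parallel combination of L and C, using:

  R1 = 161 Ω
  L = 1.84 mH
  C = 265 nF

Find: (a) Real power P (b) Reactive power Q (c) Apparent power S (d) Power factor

Step 1 — Angular frequency: ω = 2π·f = 2π·722 = 4536 rad/s.
Step 2 — Component impedances:
  R1: Z = R = 161 Ω
  L: Z = jωL = j·4536·0.00184 = 0 + j8.347 Ω
  C: Z = 1/(jωC) = -j/(ω·C) = 0 - j831.8 Ω
Step 3 — Parallel branch: L || C = 1/(1/L + 1/C) = 0 + j8.432 Ω.
Step 4 — Series with R1: Z_total = R1 + (L || C) = 161 + j8.432 Ω = 161.2∠3.0° Ω.
Step 5 — Source phasor: V = 8.06∠-30.0° V = 6.98 - j4.03 V.
Step 6 — Current: I = V / Z = 0.04193 - j0.02723 A = 0.04999∠-33.0° A.
Step 7 — Complex power: S = V·I* = 0.4024 + j0.02107 VA.
Step 8 — Real power: P = Re(S) = 0.4024 W.
Step 9 — Reactive power: Q = Im(S) = 0.02107 VAR.
Step 10 — Apparent power: |S| = 0.4029 VA.
Step 11 — Power factor: PF = P/|S| = 0.9986 (lagging).

(a) P = 0.4024 W  (b) Q = 0.02107 VAR  (c) S = 0.4029 VA  (d) PF = 0.9986 (lagging)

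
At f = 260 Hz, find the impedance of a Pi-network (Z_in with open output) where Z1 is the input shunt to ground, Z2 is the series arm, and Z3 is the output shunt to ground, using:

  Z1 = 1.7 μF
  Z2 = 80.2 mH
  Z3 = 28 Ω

Step 1 — Angular frequency: ω = 2π·f = 2π·260 = 1634 rad/s.
Step 2 — Component impedances:
  Z1: Z = 1/(jωC) = -j/(ω·C) = 0 - j360.1 Ω
  Z2: Z = jωL = j·1634·0.0802 = 0 + j131 Ω
  Z3: Z = R = 28 Ω
Step 3 — With open output, the series arm Z2 and the output shunt Z3 appear in series to ground: Z2 + Z3 = 28 + j131 Ω.
Step 4 — Parallel with input shunt Z1: Z_in = Z1 || (Z2 + Z3) = 68.17 + j197.6 Ω = 209∠71.0° Ω.

Z = 68.17 + j197.6 Ω = 209∠71.0° Ω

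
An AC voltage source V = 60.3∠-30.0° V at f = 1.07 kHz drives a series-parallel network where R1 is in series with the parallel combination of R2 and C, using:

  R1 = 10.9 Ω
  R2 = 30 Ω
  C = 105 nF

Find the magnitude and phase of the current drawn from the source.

Step 1 — Angular frequency: ω = 2π·f = 2π·1070 = 6723 rad/s.
Step 2 — Component impedances:
  R1: Z = R = 10.9 Ω
  R2: Z = R = 30 Ω
  C: Z = 1/(jωC) = -j/(ω·C) = 0 - j1417 Ω
Step 3 — Parallel branch: R2 || C = 1/(1/R2 + 1/C) = 29.99 - j0.635 Ω.
Step 4 — Series with R1: Z_total = R1 + (R2 || C) = 40.89 - j0.635 Ω = 40.89∠-0.9° Ω.
Step 5 — Source phasor: V = 60.3∠-30.0° V = 52.22 - j30.15 V.
Step 6 — Ohm's law: I = V / Z_total = (52.22 - j30.15) / (40.89 - j0.635) = 1.288 - j0.7174 A.
Step 7 — Convert to polar: |I| = 1.475 A, ∠I = -29.1°.

I = 1.475∠-29.1° A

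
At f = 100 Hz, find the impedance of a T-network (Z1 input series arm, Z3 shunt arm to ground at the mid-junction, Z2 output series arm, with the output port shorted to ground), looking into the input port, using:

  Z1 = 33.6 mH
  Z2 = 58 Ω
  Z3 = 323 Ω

Step 1 — Angular frequency: ω = 2π·f = 2π·100 = 628.3 rad/s.
Step 2 — Component impedances:
  Z1: Z = jωL = j·628.3·0.0336 = 0 + j21.11 Ω
  Z2: Z = R = 58 Ω
  Z3: Z = R = 323 Ω
Step 3 — With the output port shorted to ground, the output series arm Z2 runs from the junction to ground; the shunt arm Z3 also runs from the junction to ground. They appear in parallel: Z3 || Z2 = 49.17 Ω.
Step 4 — Series with input arm Z1: Z_in = Z1 + (Z3 || Z2) = 49.17 + j21.11 Ω = 53.51∠23.2° Ω.

Z = 49.17 + j21.11 Ω = 53.51∠23.2° Ω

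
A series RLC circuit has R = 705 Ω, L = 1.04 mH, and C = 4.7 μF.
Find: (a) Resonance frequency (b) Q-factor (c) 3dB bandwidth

Step 1 — Resonance condition Im(Z)=0 gives ω₀ = 1/√(LC).
Step 2 — ω₀ = 1/√(0.00104·4.7e-06) = 1.43e+04 rad/s.
Step 3 — f₀ = ω₀/(2π) = 2276 Hz.
Step 4 — Series Q: Q = ω₀L/R = 1.43e+04·0.00104/705 = 0.0211.
Step 5 — 3dB bandwidth: Δω = ω₀/Q = 6.779e+05 rad/s; BW = Δω/(2π) = 1.079e+05 Hz.

(a) f₀ = 2276 Hz  (b) Q = 0.0211  (c) BW = 1.079e+05 Hz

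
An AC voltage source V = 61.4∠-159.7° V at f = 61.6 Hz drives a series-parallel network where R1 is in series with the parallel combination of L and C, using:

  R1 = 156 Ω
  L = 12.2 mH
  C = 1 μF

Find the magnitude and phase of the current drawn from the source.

Step 1 — Angular frequency: ω = 2π·f = 2π·61.6 = 387 rad/s.
Step 2 — Component impedances:
  R1: Z = R = 156 Ω
  L: Z = jωL = j·387·0.0122 = 0 + j4.722 Ω
  C: Z = 1/(jωC) = -j/(ω·C) = 0 - j2584 Ω
Step 3 — Parallel branch: L || C = 1/(1/L + 1/C) = 0 + j4.731 Ω.
Step 4 — Series with R1: Z_total = R1 + (L || C) = 156 + j4.731 Ω = 156.1∠1.7° Ω.
Step 5 — Source phasor: V = 61.4∠-159.7° V = -57.59 - j21.3 V.
Step 6 — Ohm's law: I = V / Z_total = (-57.59 - j21.3) / (156 + j4.731) = -0.3729 - j0.1252 A.
Step 7 — Convert to polar: |I| = 0.3934 A, ∠I = -161.4°.

I = 0.3934∠-161.4° A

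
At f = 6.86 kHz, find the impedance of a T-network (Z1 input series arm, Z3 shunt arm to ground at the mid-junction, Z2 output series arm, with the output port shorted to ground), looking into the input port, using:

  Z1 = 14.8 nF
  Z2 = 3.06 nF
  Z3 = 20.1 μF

Step 1 — Angular frequency: ω = 2π·f = 2π·6860 = 4.31e+04 rad/s.
Step 2 — Component impedances:
  Z1: Z = 1/(jωC) = -j/(ω·C) = 0 - j1568 Ω
  Z2: Z = 1/(jωC) = -j/(ω·C) = 0 - j7582 Ω
  Z3: Z = 1/(jωC) = -j/(ω·C) = 0 - j1.154 Ω
Step 3 — With the output port shorted to ground, the output series arm Z2 runs from the junction to ground; the shunt arm Z3 also runs from the junction to ground. They appear in parallel: Z3 || Z2 = 0 - j1.154 Ω.
Step 4 — Series with input arm Z1: Z_in = Z1 + (Z3 || Z2) = 0 - j1569 Ω = 1569∠-90.0° Ω.

Z = 0 - j1569 Ω = 1569∠-90.0° Ω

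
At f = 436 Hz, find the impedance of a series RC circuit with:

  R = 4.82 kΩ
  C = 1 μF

Step 1 — Angular frequency: ω = 2π·f = 2π·436 = 2739 rad/s.
Step 2 — Component impedances:
  R: Z = R = 4820 Ω
  C: Z = 1/(jωC) = -j/(ω·C) = 0 - j365 Ω
Step 3 — Series combination: Z_total = R + C = 4820 - j365 Ω = 4834∠-4.3° Ω.

Z = 4820 - j365 Ω = 4834∠-4.3° Ω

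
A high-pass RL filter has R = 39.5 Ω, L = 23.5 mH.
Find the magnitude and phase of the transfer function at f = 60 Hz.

Step 1 — Angular frequency: ω = 2π·60 = 377 rad/s.
Step 2 — Transfer function: H(jω) = jωL/(R + jωL).
Step 3 — Numerator jωL = j·8.859; denominator R + jωL = 39.5 + j8.859.
Step 4 — H = 0.04789 + j0.2135.
Step 5 — Magnitude: |H| = 0.2188 (-13.2 dB); phase: φ = 77.4°.

|H| = 0.2188 (-13.2 dB), φ = 77.4°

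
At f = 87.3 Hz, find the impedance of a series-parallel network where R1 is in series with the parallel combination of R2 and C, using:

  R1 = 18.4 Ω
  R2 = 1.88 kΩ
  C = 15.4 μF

Step 1 — Angular frequency: ω = 2π·f = 2π·87.3 = 548.5 rad/s.
Step 2 — Component impedances:
  R1: Z = R = 18.4 Ω
  R2: Z = R = 1880 Ω
  C: Z = 1/(jωC) = -j/(ω·C) = 0 - j118.4 Ω
Step 3 — Parallel branch: R2 || C = 1/(1/R2 + 1/C) = 7.425 - j117.9 Ω.
Step 4 — Series with R1: Z_total = R1 + (R2 || C) = 25.82 - j117.9 Ω = 120.7∠-77.6° Ω.

Z = 25.82 - j117.9 Ω = 120.7∠-77.6° Ω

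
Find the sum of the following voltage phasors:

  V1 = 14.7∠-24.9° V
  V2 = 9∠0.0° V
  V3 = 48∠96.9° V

Step 1 — Convert each phasor to rectangular form:
  V1 = 14.7·(cos(-24.9°) + j·sin(-24.9°)) = 13.33 - j6.189 V
  V2 = 9·(cos(0.0°) + j·sin(0.0°)) = 9 V
  V3 = 48·(cos(96.9°) + j·sin(96.9°)) = -5.767 + j47.65 V
Step 2 — Sum components: V_total = 16.57 + j41.46 V.
Step 3 — Convert to polar: |V_total| = 44.65 V, ∠V_total = 68.2°.

V_total = 44.65∠68.2° V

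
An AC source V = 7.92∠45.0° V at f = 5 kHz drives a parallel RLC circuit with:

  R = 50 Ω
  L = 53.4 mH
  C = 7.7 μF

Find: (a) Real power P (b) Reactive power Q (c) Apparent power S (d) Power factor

Step 1 — Angular frequency: ω = 2π·f = 2π·5000 = 3.142e+04 rad/s.
Step 2 — Component impedances:
  R: Z = R = 50 Ω
  L: Z = jωL = j·3.142e+04·0.0534 = 0 + j1678 Ω
  C: Z = 1/(jωC) = -j/(ω·C) = 0 - j4.134 Ω
Step 3 — Parallel combination: 1/Z_total = 1/R + 1/L + 1/C; Z_total = 0.3411 - j4.116 Ω = 4.13∠-85.3° Ω.
Step 4 — Source phasor: V = 7.92∠45.0° V = 5.6 + j5.6 V.
Step 5 — Current: I = V / Z = -1.239 + j1.463 A = 1.918∠130.3° A.
Step 6 — Complex power: S = V·I* = 1.255 - j15.14 VA.
Step 7 — Real power: P = Re(S) = 1.255 W.
Step 8 — Reactive power: Q = Im(S) = -15.14 VAR.
Step 9 — Apparent power: |S| = 15.19 VA.
Step 10 — Power factor: PF = P/|S| = 0.0826 (leading).

(a) P = 1.255 W  (b) Q = -15.14 VAR  (c) S = 15.19 VA  (d) PF = 0.0826 (leading)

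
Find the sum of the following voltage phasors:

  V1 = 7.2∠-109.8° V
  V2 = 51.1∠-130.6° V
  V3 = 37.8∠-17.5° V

Step 1 — Convert each phasor to rectangular form:
  V1 = 7.2·(cos(-109.8°) + j·sin(-109.8°)) = -2.439 - j6.774 V
  V2 = 51.1·(cos(-130.6°) + j·sin(-130.6°)) = -33.25 - j38.8 V
  V3 = 37.8·(cos(-17.5°) + j·sin(-17.5°)) = 36.05 - j11.37 V
Step 2 — Sum components: V_total = 0.357 - j56.94 V.
Step 3 — Convert to polar: |V_total| = 56.94 V, ∠V_total = -89.6°.

V_total = 56.94∠-89.6° V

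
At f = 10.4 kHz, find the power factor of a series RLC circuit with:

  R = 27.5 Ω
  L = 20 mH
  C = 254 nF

Step 1 — Angular frequency: ω = 2π·f = 2π·1.04e+04 = 6.535e+04 rad/s.
Step 2 — Component impedances:
  R: Z = R = 27.5 Ω
  L: Z = jωL = j·6.535e+04·0.02 = 0 + j1307 Ω
  C: Z = 1/(jωC) = -j/(ω·C) = 0 - j60.25 Ω
Step 3 — Series combination: Z_total = R + L + C = 27.5 + j1247 Ω = 1247∠88.7° Ω.
Step 4 — Power factor: PF = cos(φ) = Re(Z)/|Z| = 27.5/1247 = 0.02205.
Step 5 — Type: Im(Z) = 1247 ⇒ lagging (phase φ = 88.7°).

PF = 0.02205 (lagging, φ = 88.7°)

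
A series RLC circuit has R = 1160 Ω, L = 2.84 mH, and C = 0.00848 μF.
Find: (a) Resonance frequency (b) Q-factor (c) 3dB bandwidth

Step 1 — Resonance condition Im(Z)=0 gives ω₀ = 1/√(LC).
Step 2 — ω₀ = 1/√(0.00284·8.48e-09) = 2.038e+05 rad/s.
Step 3 — f₀ = ω₀/(2π) = 3.243e+04 Hz.
Step 4 — Series Q: Q = ω₀L/R = 2.038e+05·0.00284/1160 = 0.4989.
Step 5 — 3dB bandwidth: Δω = ω₀/Q = 4.085e+05 rad/s; BW = Δω/(2π) = 6.501e+04 Hz.

(a) f₀ = 3.243e+04 Hz  (b) Q = 0.4989  (c) BW = 6.501e+04 Hz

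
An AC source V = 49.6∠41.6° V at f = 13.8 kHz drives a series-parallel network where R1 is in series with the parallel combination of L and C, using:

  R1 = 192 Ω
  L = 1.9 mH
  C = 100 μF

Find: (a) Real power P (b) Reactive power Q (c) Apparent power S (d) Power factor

Step 1 — Angular frequency: ω = 2π·f = 2π·1.38e+04 = 8.671e+04 rad/s.
Step 2 — Component impedances:
  R1: Z = R = 192 Ω
  L: Z = jωL = j·8.671e+04·0.0019 = 0 + j164.7 Ω
  C: Z = 1/(jωC) = -j/(ω·C) = 0 - j0.1153 Ω
Step 3 — Parallel branch: L || C = 1/(1/L + 1/C) = 0 - j0.1154 Ω.
Step 4 — Series with R1: Z_total = R1 + (L || C) = 192 - j0.1154 Ω = 192∠-0.0° Ω.
Step 5 — Source phasor: V = 49.6∠41.6° V = 37.09 + j32.93 V.
Step 6 — Current: I = V / Z = 0.1931 + j0.1716 A = 0.2583∠41.6° A.
Step 7 — Complex power: S = V·I* = 12.81 - j0.007702 VA.
Step 8 — Real power: P = Re(S) = 12.81 W.
Step 9 — Reactive power: Q = Im(S) = -0.007702 VAR.
Step 10 — Apparent power: |S| = 12.81 VA.
Step 11 — Power factor: PF = P/|S| = 1 (leading).

(a) P = 12.81 W  (b) Q = -0.007702 VAR  (c) S = 12.81 VA  (d) PF = 1 (leading)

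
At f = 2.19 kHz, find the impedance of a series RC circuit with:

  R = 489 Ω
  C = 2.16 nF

Step 1 — Angular frequency: ω = 2π·f = 2π·2190 = 1.376e+04 rad/s.
Step 2 — Component impedances:
  R: Z = R = 489 Ω
  C: Z = 1/(jωC) = -j/(ω·C) = 0 - j3.365e+04 Ω
Step 3 — Series combination: Z_total = R + C = 489 - j3.365e+04 Ω = 3.365e+04∠-89.2° Ω.

Z = 489 - j3.365e+04 Ω = 3.365e+04∠-89.2° Ω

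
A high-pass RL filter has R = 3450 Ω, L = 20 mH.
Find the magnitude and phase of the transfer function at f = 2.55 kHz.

Step 1 — Angular frequency: ω = 2π·2550 = 1.602e+04 rad/s.
Step 2 — Transfer function: H(jω) = jωL/(R + jωL).
Step 3 — Numerator jωL = j·320.4; denominator R + jωL = 3450 + j320.4.
Step 4 — H = 0.008553 + j0.09209.
Step 5 — Magnitude: |H| = 0.09248 (-20.7 dB); phase: φ = 84.7°.

|H| = 0.09248 (-20.7 dB), φ = 84.7°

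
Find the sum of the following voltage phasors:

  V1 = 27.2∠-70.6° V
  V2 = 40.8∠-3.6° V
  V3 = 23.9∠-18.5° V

Step 1 — Convert each phasor to rectangular form:
  V1 = 27.2·(cos(-70.6°) + j·sin(-70.6°)) = 9.035 - j25.66 V
  V2 = 40.8·(cos(-3.6°) + j·sin(-3.6°)) = 40.72 - j2.562 V
  V3 = 23.9·(cos(-18.5°) + j·sin(-18.5°)) = 22.66 - j7.584 V
Step 2 — Sum components: V_total = 72.42 - j35.8 V.
Step 3 — Convert to polar: |V_total| = 80.79 V, ∠V_total = -26.3°.

V_total = 80.79∠-26.3° V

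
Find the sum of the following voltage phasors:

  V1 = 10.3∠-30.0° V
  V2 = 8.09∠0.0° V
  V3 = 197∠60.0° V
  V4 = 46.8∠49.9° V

Step 1 — Convert each phasor to rectangular form:
  V1 = 10.3·(cos(-30.0°) + j·sin(-30.0°)) = 8.92 - j5.15 V
  V2 = 8.09·(cos(0.0°) + j·sin(0.0°)) = 8.09 V
  V3 = 197·(cos(60.0°) + j·sin(60.0°)) = 98.5 + j170.6 V
  V4 = 46.8·(cos(49.9°) + j·sin(49.9°)) = 30.14 + j35.8 V
Step 2 — Sum components: V_total = 145.7 + j201.3 V.
Step 3 — Convert to polar: |V_total| = 248.4 V, ∠V_total = 54.1°.

V_total = 248.4∠54.1° V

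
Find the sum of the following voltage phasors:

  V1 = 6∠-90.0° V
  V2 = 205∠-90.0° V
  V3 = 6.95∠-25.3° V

Step 1 — Convert each phasor to rectangular form:
  V1 = 6·(cos(-90.0°) + j·sin(-90.0°)) = 0 - j6 V
  V2 = 205·(cos(-90.0°) + j·sin(-90.0°)) = 0 - j205 V
  V3 = 6.95·(cos(-25.3°) + j·sin(-25.3°)) = 6.283 - j2.97 V
Step 2 — Sum components: V_total = 6.283 - j214 V.
Step 3 — Convert to polar: |V_total| = 214.1 V, ∠V_total = -88.3°.

V_total = 214.1∠-88.3° V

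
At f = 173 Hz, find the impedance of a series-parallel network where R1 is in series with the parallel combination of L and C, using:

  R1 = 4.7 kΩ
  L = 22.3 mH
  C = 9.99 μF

Step 1 — Angular frequency: ω = 2π·f = 2π·173 = 1087 rad/s.
Step 2 — Component impedances:
  R1: Z = R = 4700 Ω
  L: Z = jωL = j·1087·0.0223 = 0 + j24.24 Ω
  C: Z = 1/(jωC) = -j/(ω·C) = 0 - j92.09 Ω
Step 3 — Parallel branch: L || C = 1/(1/L + 1/C) = 0 + j32.9 Ω.
Step 4 — Series with R1: Z_total = R1 + (L || C) = 4700 + j32.9 Ω = 4700∠0.4° Ω.

Z = 4700 + j32.9 Ω = 4700∠0.4° Ω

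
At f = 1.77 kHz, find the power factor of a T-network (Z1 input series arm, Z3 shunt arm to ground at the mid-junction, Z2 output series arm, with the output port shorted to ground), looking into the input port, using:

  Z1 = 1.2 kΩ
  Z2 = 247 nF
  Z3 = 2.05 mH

Step 1 — Angular frequency: ω = 2π·f = 2π·1770 = 1.112e+04 rad/s.
Step 2 — Component impedances:
  Z1: Z = R = 1200 Ω
  Z2: Z = 1/(jωC) = -j/(ω·C) = 0 - j364 Ω
  Z3: Z = jωL = j·1.112e+04·0.00205 = 0 + j22.8 Ω
Step 3 — With the output port shorted to ground, the output series arm Z2 runs from the junction to ground; the shunt arm Z3 also runs from the junction to ground. They appear in parallel: Z3 || Z2 = 0 + j24.32 Ω.
Step 4 — Series with input arm Z1: Z_in = Z1 + (Z3 || Z2) = 1200 + j24.32 Ω = 1200∠1.2° Ω.
Step 5 — Power factor: PF = cos(φ) = Re(Z)/|Z| = 1200/1200.2 = 0.9998.
Step 6 — Type: Im(Z) = 24.32 ⇒ lagging (phase φ = 1.2°).

PF = 0.9998 (lagging, φ = 1.2°)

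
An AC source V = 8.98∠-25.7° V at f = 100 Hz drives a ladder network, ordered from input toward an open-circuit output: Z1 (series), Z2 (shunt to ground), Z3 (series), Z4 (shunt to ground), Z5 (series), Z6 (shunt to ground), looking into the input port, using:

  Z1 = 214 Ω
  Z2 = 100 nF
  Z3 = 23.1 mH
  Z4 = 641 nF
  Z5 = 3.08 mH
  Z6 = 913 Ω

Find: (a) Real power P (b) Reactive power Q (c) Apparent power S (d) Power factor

Step 1 — Angular frequency: ω = 2π·f = 2π·100 = 628.3 rad/s.
Step 2 — Component impedances:
  Z1: Z = R = 214 Ω
  Z2: Z = 1/(jωC) = -j/(ω·C) = 0 - j1.592e+04 Ω
  Z3: Z = jωL = j·628.3·0.0231 = 0 + j14.51 Ω
  Z4: Z = 1/(jωC) = -j/(ω·C) = 0 - j2483 Ω
  Z5: Z = jωL = j·628.3·0.00308 = 0 + j1.935 Ω
  Z6: Z = R = 913 Ω
Step 3 — Ladder network (open output): work backward from the far end, alternating series and parallel combinations. Z_in = 989.8 - j313.7 Ω = 1038∠-17.6° Ω.
Step 4 — Source phasor: V = 8.98∠-25.7° V = 8.092 - j3.894 V.
Step 5 — Current: I = V / Z = 0.008562 - j0.001221 A = 0.008648∠-8.1° A.
Step 6 — Complex power: S = V·I* = 0.07403 - j0.02346 VA.
Step 7 — Real power: P = Re(S) = 0.07403 W.
Step 8 — Reactive power: Q = Im(S) = -0.02346 VAR.
Step 9 — Apparent power: |S| = 0.07766 VA.
Step 10 — Power factor: PF = P/|S| = 0.9533 (leading).

(a) P = 0.07403 W  (b) Q = -0.02346 VAR  (c) S = 0.07766 VA  (d) PF = 0.9533 (leading)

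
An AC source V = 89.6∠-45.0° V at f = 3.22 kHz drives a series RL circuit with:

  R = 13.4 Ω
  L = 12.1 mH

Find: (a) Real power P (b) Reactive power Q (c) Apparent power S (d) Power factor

Step 1 — Angular frequency: ω = 2π·f = 2π·3220 = 2.023e+04 rad/s.
Step 2 — Component impedances:
  R: Z = R = 13.4 Ω
  L: Z = jωL = j·2.023e+04·0.0121 = 0 + j244.8 Ω
Step 3 — Series combination: Z_total = R + L = 13.4 + j244.8 Ω = 245.2∠86.9° Ω.
Step 4 — Source phasor: V = 89.6∠-45.0° V = 63.36 - j63.36 V.
Step 5 — Current: I = V / Z = -0.2439 - j0.2722 A = 0.3655∠-131.9° A.
Step 6 — Complex power: S = V·I* = 1.79 + j32.7 VA.
Step 7 — Real power: P = Re(S) = 1.79 W.
Step 8 — Reactive power: Q = Im(S) = 32.7 VAR.
Step 9 — Apparent power: |S| = 32.75 VA.
Step 10 — Power factor: PF = P/|S| = 0.05466 (lagging).

(a) P = 1.79 W  (b) Q = 32.7 VAR  (c) S = 32.75 VA  (d) PF = 0.05466 (lagging)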